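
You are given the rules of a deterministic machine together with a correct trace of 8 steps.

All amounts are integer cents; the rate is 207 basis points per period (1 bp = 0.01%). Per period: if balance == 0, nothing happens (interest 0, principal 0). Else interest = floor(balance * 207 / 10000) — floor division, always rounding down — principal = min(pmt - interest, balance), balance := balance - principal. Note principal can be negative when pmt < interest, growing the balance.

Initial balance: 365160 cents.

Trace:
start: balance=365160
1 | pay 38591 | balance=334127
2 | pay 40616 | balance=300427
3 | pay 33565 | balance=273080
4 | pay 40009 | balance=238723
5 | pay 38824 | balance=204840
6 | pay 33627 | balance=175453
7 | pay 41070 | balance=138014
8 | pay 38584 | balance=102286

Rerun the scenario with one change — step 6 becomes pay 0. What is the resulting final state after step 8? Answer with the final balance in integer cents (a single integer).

137320

(re-executing from step 6 with the substitution; state before step 6: balance=204840)
6 | pay 0 | balance=209080
7 | pay 41070 | balance=172337
8 | pay 38584 | balance=137320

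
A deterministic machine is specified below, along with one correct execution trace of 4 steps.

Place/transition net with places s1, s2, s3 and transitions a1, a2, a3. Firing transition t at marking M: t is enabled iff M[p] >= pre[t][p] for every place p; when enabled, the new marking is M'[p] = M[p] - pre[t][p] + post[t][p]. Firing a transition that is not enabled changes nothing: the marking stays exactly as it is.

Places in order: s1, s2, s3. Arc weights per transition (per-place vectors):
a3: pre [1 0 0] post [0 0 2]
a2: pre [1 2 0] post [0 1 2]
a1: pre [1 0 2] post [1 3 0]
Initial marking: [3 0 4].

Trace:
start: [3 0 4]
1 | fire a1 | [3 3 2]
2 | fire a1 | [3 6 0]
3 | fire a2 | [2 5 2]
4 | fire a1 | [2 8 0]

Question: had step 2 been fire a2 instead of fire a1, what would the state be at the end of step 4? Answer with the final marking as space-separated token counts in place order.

1 4 4

(re-executing from step 2 with the substitution; state before step 2: [3 3 2])
2 | fire a2 | [2 2 4]
3 | fire a2 | [1 1 6]
4 | fire a1 | [1 4 4]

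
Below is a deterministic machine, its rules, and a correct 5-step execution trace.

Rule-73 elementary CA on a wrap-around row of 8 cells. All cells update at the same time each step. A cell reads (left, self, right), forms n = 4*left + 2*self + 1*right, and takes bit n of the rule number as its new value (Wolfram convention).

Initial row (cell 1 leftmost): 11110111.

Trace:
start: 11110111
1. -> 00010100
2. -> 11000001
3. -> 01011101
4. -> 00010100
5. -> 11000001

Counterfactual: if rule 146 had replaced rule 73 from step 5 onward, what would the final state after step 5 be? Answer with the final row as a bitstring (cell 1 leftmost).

(re-executing step 5 under rule 146; state before step 5: 00010100)
5. -> 00100010

00100010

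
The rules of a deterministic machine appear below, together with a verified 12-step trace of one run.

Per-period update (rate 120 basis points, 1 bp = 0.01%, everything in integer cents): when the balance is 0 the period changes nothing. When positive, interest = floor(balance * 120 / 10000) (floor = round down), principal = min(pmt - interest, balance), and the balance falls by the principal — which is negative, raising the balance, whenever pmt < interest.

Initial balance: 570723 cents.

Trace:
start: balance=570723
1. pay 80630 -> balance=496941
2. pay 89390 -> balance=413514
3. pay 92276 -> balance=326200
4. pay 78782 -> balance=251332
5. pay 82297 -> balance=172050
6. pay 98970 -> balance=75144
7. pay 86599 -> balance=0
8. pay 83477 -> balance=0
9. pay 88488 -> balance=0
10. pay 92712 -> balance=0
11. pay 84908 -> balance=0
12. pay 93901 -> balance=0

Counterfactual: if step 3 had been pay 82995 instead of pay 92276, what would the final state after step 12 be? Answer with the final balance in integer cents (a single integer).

0

(re-executing from step 3 with the substitution; state before step 3: balance=413514)
3. pay 82995 -> balance=335481
4. pay 78782 -> balance=260724
5. pay 82297 -> balance=181555
6. pay 98970 -> balance=84763
7. pay 86599 -> balance=0
8. pay 83477 -> balance=0
9. pay 88488 -> balance=0
10. pay 92712 -> balance=0
11. pay 84908 -> balance=0
12. pay 93901 -> balance=0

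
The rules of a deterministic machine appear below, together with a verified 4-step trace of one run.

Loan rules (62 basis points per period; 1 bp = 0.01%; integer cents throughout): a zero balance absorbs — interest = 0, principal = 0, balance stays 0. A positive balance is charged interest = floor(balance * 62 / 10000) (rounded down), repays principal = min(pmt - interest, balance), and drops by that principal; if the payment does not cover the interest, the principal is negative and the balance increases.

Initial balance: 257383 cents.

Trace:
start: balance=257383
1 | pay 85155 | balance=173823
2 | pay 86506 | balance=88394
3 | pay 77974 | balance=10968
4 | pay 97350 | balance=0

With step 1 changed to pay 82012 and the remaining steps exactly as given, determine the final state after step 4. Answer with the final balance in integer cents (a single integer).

0

(re-executing from step 1 with the substitution; state before step 1: balance=257383)
1 | pay 82012 | balance=176966
2 | pay 86506 | balance=91557
3 | pay 77974 | balance=14150
4 | pay 97350 | balance=0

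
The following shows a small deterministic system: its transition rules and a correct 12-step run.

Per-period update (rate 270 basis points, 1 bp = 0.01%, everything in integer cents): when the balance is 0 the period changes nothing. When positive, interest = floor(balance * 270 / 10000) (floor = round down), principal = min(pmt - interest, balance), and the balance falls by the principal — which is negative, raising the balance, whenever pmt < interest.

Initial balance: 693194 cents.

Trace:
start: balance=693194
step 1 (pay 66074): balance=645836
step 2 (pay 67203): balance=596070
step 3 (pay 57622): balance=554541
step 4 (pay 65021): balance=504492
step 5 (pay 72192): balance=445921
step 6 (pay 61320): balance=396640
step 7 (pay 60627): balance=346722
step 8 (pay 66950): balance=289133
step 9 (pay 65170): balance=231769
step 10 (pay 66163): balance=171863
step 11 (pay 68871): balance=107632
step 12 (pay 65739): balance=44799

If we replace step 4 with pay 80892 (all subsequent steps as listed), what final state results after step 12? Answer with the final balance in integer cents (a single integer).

25157

(re-executing from step 4 with the substitution; state before step 4: balance=554541)
step 4 (pay 80892): balance=488621
step 5 (pay 72192): balance=429621
step 6 (pay 61320): balance=379900
step 7 (pay 60627): balance=329530
step 8 (pay 66950): balance=271477
step 9 (pay 65170): balance=213636
step 10 (pay 66163): balance=153241
step 11 (pay 68871): balance=88507
step 12 (pay 65739): balance=25157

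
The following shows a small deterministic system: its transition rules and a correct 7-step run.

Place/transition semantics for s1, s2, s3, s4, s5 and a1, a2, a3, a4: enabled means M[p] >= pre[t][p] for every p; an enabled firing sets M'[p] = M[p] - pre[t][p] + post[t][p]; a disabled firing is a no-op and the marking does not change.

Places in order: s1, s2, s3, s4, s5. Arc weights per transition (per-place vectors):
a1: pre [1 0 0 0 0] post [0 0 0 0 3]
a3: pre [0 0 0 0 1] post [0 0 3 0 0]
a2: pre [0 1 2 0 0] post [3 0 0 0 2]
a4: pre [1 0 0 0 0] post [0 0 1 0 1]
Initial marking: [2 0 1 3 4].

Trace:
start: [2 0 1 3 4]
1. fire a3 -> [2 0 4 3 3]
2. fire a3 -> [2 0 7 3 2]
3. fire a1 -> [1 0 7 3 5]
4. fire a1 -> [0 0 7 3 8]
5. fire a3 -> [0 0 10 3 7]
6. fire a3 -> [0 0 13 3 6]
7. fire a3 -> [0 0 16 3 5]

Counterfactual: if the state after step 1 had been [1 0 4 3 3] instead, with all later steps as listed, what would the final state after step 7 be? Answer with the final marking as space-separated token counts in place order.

state after step 1 := [1 0 4 3 3]
2. fire a3 -> [1 0 7 3 2]
3. fire a1 -> [0 0 7 3 5]
4. fire a1 -> [0 0 7 3 5]
5. fire a3 -> [0 0 10 3 4]
6. fire a3 -> [0 0 13 3 3]
7. fire a3 -> [0 0 16 3 2]

0 0 16 3 2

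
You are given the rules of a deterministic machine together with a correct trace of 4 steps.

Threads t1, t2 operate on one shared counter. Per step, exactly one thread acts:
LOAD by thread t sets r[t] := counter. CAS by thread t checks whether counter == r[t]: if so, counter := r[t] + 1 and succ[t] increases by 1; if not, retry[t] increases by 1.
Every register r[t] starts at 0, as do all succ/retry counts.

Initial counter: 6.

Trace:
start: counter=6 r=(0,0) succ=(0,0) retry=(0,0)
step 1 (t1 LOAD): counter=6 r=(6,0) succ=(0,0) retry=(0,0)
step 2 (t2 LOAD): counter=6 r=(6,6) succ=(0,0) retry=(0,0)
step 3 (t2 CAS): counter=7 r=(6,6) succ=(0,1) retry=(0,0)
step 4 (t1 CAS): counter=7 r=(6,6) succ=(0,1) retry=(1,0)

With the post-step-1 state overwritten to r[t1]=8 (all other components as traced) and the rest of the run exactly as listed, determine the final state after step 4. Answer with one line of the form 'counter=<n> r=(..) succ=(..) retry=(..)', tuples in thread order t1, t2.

state after step 1 := counter=6 r=(8,0) succ=(0,0) retry=(0,0)
step 2 (t2 LOAD): counter=6 r=(8,6) succ=(0,0) retry=(0,0)
step 3 (t2 CAS): counter=7 r=(8,6) succ=(0,1) retry=(0,0)
step 4 (t1 CAS): counter=7 r=(8,6) succ=(0,1) retry=(1,0)

counter=7 r=(8,6) succ=(0,1) retry=(1,0)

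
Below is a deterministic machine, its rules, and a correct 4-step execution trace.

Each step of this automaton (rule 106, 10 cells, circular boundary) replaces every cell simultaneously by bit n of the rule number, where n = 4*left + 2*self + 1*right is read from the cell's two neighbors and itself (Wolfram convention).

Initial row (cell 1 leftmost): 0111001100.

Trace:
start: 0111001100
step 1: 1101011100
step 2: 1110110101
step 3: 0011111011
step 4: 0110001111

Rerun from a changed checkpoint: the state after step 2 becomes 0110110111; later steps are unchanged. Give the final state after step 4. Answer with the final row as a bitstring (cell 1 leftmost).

state after step 2 := 0110110111
step 3: 1111111101
step 4: 0000000111

0000000111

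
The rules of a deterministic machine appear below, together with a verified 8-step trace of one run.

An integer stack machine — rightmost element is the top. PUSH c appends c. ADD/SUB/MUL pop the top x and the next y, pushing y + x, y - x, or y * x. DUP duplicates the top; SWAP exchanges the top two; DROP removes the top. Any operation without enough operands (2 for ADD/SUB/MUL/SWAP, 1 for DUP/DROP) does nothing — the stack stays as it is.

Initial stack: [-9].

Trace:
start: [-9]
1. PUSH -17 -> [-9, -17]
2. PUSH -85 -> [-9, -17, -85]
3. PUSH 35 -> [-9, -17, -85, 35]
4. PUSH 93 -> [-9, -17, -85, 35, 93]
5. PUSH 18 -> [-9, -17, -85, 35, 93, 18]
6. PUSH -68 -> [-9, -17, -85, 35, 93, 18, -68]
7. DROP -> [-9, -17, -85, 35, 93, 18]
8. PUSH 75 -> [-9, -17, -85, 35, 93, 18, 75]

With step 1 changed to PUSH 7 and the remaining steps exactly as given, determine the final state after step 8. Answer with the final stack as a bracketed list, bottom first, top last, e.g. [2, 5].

(re-executing from step 1 with the substitution; state before step 1: [-9])
1. PUSH 7 -> [-9, 7]
2. PUSH -85 -> [-9, 7, -85]
3. PUSH 35 -> [-9, 7, -85, 35]
4. PUSH 93 -> [-9, 7, -85, 35, 93]
5. PUSH 18 -> [-9, 7, -85, 35, 93, 18]
6. PUSH -68 -> [-9, 7, -85, 35, 93, 18, -68]
7. DROP -> [-9, 7, -85, 35, 93, 18]
8. PUSH 75 -> [-9, 7, -85, 35, 93, 18, 75]

[-9, 7, -85, 35, 93, 18, 75]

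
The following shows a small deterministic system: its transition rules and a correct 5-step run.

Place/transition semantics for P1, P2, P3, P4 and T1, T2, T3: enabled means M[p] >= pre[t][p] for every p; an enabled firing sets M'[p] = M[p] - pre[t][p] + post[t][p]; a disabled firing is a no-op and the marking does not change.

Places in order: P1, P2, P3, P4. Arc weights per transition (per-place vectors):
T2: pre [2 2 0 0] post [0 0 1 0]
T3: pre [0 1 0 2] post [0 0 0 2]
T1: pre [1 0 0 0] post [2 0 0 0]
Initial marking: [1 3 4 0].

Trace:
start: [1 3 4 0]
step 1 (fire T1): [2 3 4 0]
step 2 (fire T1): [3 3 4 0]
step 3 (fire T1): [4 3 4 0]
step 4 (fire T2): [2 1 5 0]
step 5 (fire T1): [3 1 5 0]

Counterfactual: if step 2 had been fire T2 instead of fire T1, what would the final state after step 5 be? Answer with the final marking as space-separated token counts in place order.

(re-executing from step 2 with the substitution; state before step 2: [2 3 4 0])
step 2 (fire T2): [0 1 5 0]
step 3 (fire T1): [0 1 5 0]
step 4 (fire T2): [0 1 5 0]
step 5 (fire T1): [0 1 5 0]

0 1 5 0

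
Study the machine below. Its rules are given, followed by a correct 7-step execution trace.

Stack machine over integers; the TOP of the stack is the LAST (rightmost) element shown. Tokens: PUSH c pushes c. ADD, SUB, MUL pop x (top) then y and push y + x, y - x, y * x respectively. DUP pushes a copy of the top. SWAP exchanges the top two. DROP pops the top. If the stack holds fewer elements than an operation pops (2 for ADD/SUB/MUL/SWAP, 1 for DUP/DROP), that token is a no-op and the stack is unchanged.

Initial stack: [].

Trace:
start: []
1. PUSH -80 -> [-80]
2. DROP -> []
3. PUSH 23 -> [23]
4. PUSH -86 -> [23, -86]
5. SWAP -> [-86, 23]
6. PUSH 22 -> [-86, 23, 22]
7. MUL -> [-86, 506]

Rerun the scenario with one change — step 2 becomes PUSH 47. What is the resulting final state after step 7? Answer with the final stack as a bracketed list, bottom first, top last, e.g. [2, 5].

[-80, 47, -86, 506]

(re-executing from step 2 with the substitution; state before step 2: [-80])
2. PUSH 47 -> [-80, 47]
3. PUSH 23 -> [-80, 47, 23]
4. PUSH -86 -> [-80, 47, 23, -86]
5. SWAP -> [-80, 47, -86, 23]
6. PUSH 22 -> [-80, 47, -86, 23, 22]
7. MUL -> [-80, 47, -86, 506]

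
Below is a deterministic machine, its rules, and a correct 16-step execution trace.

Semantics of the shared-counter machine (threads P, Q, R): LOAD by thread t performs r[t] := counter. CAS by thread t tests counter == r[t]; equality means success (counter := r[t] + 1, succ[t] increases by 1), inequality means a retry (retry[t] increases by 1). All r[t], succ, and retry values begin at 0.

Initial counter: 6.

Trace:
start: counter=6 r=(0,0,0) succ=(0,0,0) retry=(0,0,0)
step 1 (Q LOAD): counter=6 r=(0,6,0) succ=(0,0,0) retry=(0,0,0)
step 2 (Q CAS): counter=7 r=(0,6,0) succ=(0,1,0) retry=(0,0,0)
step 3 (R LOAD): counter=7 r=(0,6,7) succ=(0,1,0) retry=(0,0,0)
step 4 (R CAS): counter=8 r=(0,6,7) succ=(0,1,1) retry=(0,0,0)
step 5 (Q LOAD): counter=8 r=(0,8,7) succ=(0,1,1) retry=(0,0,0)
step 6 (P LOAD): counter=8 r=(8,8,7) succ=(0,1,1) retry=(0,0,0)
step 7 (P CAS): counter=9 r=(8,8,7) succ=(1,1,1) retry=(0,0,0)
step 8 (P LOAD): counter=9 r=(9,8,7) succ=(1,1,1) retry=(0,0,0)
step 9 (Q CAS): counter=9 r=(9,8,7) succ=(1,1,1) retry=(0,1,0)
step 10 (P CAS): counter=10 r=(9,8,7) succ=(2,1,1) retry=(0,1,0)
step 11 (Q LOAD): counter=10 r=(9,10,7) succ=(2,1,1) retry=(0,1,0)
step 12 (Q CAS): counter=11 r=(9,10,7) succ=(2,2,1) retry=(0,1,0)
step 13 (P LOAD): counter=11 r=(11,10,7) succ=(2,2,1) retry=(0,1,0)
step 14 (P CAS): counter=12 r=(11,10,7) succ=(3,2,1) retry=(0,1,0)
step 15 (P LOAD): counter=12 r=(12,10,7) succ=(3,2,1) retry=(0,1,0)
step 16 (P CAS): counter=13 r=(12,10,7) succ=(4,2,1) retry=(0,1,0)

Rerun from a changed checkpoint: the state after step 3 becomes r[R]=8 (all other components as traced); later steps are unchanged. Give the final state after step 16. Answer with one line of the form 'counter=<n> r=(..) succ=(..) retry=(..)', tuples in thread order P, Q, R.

state after step 3 := counter=7 r=(0,6,8) succ=(0,1,0) retry=(0,0,0)
step 4 (R CAS): counter=7 r=(0,6,8) succ=(0,1,0) retry=(0,0,1)
step 5 (Q LOAD): counter=7 r=(0,7,8) succ=(0,1,0) retry=(0,0,1)
step 6 (P LOAD): counter=7 r=(7,7,8) succ=(0,1,0) retry=(0,0,1)
step 7 (P CAS): counter=8 r=(7,7,8) succ=(1,1,0) retry=(0,0,1)
step 8 (P LOAD): counter=8 r=(8,7,8) succ=(1,1,0) retry=(0,0,1)
step 9 (Q CAS): counter=8 r=(8,7,8) succ=(1,1,0) retry=(0,1,1)
step 10 (P CAS): counter=9 r=(8,7,8) succ=(2,1,0) retry=(0,1,1)
step 11 (Q LOAD): counter=9 r=(8,9,8) succ=(2,1,0) retry=(0,1,1)
step 12 (Q CAS): counter=10 r=(8,9,8) succ=(2,2,0) retry=(0,1,1)
step 13 (P LOAD): counter=10 r=(10,9,8) succ=(2,2,0) retry=(0,1,1)
step 14 (P CAS): counter=11 r=(10,9,8) succ=(3,2,0) retry=(0,1,1)
step 15 (P LOAD): counter=11 r=(11,9,8) succ=(3,2,0) retry=(0,1,1)
step 16 (P CAS): counter=12 r=(11,9,8) succ=(4,2,0) retry=(0,1,1)

counter=12 r=(11,9,8) succ=(4,2,0) retry=(0,1,1)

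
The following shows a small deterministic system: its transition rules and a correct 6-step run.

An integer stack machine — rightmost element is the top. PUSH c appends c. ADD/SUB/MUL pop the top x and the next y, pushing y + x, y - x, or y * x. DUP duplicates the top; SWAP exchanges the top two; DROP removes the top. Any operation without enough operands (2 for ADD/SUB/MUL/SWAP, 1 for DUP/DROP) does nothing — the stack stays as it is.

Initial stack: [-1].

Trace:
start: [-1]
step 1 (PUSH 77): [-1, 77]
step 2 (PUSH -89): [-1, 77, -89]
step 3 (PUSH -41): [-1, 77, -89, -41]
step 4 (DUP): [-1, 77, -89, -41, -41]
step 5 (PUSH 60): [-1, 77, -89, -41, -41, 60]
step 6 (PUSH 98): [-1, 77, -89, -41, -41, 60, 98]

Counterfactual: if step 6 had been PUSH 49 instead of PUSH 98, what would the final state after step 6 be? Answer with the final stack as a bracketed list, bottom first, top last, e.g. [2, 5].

[-1, 77, -89, -41, -41, 60, 49]

(re-executing from step 6 with the substitution; state before step 6: [-1, 77, -89, -41, -41, 60])
step 6 (PUSH 49): [-1, 77, -89, -41, -41, 60, 49]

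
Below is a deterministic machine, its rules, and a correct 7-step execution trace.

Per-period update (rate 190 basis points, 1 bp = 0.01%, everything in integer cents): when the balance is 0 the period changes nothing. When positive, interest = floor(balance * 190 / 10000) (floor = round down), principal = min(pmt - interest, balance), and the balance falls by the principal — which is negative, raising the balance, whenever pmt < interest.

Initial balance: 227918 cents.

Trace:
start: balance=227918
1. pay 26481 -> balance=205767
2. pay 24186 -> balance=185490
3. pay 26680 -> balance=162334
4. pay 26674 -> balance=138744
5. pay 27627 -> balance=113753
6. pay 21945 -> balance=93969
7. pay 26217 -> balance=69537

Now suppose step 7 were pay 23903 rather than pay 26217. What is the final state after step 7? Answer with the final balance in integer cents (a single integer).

(re-executing from step 7 with the substitution; state before step 7: balance=93969)
7. pay 23903 -> balance=71851

71851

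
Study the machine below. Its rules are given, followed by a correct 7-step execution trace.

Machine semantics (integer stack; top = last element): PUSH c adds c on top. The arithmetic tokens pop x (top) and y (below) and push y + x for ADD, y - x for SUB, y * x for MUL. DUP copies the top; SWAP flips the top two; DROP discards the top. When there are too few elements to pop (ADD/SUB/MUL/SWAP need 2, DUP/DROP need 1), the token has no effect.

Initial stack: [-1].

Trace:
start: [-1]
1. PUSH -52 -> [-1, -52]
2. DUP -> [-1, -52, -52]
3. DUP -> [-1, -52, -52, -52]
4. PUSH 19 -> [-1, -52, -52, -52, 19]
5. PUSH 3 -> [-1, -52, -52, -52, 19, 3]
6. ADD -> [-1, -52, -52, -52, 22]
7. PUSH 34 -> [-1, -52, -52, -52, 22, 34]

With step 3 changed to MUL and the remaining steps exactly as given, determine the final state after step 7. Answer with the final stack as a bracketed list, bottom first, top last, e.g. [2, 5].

[-1, 2704, 22, 34]

(re-executing from step 3 with the substitution; state before step 3: [-1, -52, -52])
3. MUL -> [-1, 2704]
4. PUSH 19 -> [-1, 2704, 19]
5. PUSH 3 -> [-1, 2704, 19, 3]
6. ADD -> [-1, 2704, 22]
7. PUSH 34 -> [-1, 2704, 22, 34]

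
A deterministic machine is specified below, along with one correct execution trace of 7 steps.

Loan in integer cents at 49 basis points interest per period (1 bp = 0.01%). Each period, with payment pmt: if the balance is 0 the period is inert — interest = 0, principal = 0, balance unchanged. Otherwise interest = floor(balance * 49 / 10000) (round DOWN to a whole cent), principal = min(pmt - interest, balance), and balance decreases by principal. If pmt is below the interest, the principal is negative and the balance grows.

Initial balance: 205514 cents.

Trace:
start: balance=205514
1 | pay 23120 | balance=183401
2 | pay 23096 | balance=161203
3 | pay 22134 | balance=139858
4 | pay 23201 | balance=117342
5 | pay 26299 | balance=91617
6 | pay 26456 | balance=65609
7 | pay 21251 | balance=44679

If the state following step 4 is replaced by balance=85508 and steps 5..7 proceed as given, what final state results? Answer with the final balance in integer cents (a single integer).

12375

state after step 4 := balance=85508
5 | pay 26299 | balance=59627
6 | pay 26456 | balance=33463
7 | pay 21251 | balance=12375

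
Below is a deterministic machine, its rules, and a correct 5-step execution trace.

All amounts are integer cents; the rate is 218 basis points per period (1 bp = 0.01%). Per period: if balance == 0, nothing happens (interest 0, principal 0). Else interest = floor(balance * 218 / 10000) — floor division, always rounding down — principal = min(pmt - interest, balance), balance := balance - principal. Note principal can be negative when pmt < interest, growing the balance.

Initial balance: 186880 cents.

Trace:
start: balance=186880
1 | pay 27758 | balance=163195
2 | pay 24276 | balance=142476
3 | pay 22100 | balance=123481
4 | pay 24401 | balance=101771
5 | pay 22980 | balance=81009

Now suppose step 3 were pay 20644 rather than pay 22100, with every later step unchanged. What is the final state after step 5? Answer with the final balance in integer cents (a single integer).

82530

(re-executing from step 3 with the substitution; state before step 3: balance=142476)
3 | pay 20644 | balance=124937
4 | pay 24401 | balance=103259
5 | pay 22980 | balance=82530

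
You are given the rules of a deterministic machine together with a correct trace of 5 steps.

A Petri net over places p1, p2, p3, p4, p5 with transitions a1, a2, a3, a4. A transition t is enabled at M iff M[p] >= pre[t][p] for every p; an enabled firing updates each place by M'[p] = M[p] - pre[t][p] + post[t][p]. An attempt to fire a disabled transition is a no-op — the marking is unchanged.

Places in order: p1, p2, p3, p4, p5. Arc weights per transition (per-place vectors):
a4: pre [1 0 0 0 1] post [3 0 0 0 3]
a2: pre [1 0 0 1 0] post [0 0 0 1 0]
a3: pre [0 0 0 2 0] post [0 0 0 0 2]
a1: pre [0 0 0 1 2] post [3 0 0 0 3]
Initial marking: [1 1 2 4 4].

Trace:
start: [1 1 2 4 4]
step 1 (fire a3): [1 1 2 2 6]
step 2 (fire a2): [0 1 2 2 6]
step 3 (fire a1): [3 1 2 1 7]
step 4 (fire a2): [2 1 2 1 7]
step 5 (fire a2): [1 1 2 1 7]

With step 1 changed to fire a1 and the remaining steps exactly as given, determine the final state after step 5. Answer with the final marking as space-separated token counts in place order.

4 1 2 2 6

(re-executing from step 1 with the substitution; state before step 1: [1 1 2 4 4])
step 1 (fire a1): [4 1 2 3 5]
step 2 (fire a2): [3 1 2 3 5]
step 3 (fire a1): [6 1 2 2 6]
step 4 (fire a2): [5 1 2 2 6]
step 5 (fire a2): [4 1 2 2 6]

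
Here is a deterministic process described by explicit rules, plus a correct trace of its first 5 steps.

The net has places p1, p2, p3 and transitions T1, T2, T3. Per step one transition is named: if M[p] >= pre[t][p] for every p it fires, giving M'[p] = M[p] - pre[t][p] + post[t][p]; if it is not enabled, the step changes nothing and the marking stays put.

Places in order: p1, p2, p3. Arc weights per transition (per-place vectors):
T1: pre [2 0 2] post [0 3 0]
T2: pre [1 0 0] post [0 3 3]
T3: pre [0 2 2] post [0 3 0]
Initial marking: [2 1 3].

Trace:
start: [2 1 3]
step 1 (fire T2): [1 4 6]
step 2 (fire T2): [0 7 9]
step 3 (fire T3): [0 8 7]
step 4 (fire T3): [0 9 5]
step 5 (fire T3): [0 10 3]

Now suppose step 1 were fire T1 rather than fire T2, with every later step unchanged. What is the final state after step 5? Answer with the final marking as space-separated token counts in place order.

0 4 1

(re-executing from step 1 with the substitution; state before step 1: [2 1 3])
step 1 (fire T1): [0 4 1]
step 2 (fire T2): [0 4 1]
step 3 (fire T3): [0 4 1]
step 4 (fire T3): [0 4 1]
step 5 (fire T3): [0 4 1]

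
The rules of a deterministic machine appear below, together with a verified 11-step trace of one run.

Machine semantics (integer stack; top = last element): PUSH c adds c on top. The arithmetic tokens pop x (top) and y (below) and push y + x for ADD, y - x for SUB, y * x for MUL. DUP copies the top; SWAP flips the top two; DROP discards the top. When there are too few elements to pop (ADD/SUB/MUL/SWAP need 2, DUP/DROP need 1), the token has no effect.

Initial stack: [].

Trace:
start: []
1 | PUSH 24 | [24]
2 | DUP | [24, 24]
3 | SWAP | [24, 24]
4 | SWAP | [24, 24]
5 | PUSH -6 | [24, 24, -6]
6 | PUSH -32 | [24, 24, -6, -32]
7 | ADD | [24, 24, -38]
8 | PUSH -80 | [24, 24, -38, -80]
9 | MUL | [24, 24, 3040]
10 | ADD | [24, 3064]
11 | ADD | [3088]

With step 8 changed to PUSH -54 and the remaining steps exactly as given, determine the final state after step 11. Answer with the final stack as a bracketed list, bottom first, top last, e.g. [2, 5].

[2100]

(re-executing from step 8 with the substitution; state before step 8: [24, 24, -38])
8 | PUSH -54 | [24, 24, -38, -54]
9 | MUL | [24, 24, 2052]
10 | ADD | [24, 2076]
11 | ADD | [2100]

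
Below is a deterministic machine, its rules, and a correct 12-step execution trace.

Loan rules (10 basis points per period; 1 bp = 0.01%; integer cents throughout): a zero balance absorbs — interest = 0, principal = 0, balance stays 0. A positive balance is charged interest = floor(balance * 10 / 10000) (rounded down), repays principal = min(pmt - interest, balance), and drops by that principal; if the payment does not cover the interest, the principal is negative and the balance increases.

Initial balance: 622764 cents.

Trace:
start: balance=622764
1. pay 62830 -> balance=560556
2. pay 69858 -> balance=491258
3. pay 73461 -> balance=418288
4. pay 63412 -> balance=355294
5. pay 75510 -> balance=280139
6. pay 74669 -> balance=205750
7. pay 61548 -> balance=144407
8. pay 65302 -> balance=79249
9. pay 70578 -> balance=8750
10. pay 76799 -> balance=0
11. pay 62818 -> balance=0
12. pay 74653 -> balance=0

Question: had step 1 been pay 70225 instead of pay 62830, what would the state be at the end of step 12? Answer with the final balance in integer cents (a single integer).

0

(re-executing from step 1 with the substitution; state before step 1: balance=622764)
1. pay 70225 -> balance=553161
2. pay 69858 -> balance=483856
3. pay 73461 -> balance=410878
4. pay 63412 -> balance=347876
5. pay 75510 -> balance=272713
6. pay 74669 -> balance=198316
7. pay 61548 -> balance=136966
8. pay 65302 -> balance=71800
9. pay 70578 -> balance=1293
10. pay 76799 -> balance=0
11. pay 62818 -> balance=0
12. pay 74653 -> balance=0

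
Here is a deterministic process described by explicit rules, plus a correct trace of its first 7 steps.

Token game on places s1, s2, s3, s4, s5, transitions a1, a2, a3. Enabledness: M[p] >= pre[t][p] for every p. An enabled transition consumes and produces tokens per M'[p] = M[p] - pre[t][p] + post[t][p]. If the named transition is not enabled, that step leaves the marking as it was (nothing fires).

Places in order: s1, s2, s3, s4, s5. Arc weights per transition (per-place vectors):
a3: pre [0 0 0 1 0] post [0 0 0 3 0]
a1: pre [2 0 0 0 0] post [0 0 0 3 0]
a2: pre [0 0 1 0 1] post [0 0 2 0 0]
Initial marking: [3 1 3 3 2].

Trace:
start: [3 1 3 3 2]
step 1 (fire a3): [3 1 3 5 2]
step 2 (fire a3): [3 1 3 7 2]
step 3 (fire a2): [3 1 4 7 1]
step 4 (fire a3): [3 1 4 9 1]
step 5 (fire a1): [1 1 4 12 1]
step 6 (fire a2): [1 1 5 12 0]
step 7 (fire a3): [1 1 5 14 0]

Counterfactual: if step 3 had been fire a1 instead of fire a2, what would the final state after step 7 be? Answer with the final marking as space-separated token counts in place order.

(re-executing from step 3 with the substitution; state before step 3: [3 1 3 7 2])
step 3 (fire a1): [1 1 3 10 2]
step 4 (fire a3): [1 1 3 12 2]
step 5 (fire a1): [1 1 3 12 2]
step 6 (fire a2): [1 1 4 12 1]
step 7 (fire a3): [1 1 4 14 1]

1 1 4 14 1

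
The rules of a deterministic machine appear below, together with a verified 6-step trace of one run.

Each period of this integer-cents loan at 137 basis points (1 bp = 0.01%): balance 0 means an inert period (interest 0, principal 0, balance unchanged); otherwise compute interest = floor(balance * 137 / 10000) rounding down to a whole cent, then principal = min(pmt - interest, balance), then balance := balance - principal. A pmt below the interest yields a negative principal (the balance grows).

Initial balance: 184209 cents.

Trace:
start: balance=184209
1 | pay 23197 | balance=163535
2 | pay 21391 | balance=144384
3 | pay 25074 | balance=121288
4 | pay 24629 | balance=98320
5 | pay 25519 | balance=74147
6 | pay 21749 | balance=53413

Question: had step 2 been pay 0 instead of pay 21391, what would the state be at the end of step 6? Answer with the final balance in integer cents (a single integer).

(re-executing from step 2 with the substitution; state before step 2: balance=163535)
2 | pay 0 | balance=165775
3 | pay 25074 | balance=142972
4 | pay 24629 | balance=120301
5 | pay 25519 | balance=96430
6 | pay 21749 | balance=76002

76002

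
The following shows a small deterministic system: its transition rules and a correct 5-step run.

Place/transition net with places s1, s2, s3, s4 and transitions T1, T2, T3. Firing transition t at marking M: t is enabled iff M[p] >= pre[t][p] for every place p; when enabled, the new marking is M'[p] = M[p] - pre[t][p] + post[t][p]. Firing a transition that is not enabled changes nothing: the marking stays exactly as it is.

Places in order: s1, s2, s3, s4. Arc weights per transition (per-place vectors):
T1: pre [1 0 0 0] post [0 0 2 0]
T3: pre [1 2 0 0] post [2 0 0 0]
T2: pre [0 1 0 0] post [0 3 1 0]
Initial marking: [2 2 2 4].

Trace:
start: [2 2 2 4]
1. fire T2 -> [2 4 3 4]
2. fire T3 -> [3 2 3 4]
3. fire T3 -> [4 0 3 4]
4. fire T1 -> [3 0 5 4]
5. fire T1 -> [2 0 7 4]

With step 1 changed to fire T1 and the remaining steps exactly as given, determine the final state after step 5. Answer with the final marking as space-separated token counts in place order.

(re-executing from step 1 with the substitution; state before step 1: [2 2 2 4])
1. fire T1 -> [1 2 4 4]
2. fire T3 -> [2 0 4 4]
3. fire T3 -> [2 0 4 4]
4. fire T1 -> [1 0 6 4]
5. fire T1 -> [0 0 8 4]

0 0 8 4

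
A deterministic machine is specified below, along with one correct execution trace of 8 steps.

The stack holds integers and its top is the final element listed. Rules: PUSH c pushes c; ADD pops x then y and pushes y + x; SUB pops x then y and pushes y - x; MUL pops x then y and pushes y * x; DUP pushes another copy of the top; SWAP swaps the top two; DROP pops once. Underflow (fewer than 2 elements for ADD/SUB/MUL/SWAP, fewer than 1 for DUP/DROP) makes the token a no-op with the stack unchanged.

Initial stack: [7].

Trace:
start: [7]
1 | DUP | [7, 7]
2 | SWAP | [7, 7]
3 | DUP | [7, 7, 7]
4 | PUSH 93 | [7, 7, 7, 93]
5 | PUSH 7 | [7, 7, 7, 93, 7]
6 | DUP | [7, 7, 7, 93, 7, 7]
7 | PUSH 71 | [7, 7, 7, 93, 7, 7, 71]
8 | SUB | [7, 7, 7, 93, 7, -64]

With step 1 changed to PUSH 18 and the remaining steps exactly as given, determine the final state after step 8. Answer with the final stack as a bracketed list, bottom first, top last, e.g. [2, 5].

(re-executing from step 1 with the substitution; state before step 1: [7])
1 | PUSH 18 | [7, 18]
2 | SWAP | [18, 7]
3 | DUP | [18, 7, 7]
4 | PUSH 93 | [18, 7, 7, 93]
5 | PUSH 7 | [18, 7, 7, 93, 7]
6 | DUP | [18, 7, 7, 93, 7, 7]
7 | PUSH 71 | [18, 7, 7, 93, 7, 7, 71]
8 | SUB | [18, 7, 7, 93, 7, -64]

[18, 7, 7, 93, 7, -64]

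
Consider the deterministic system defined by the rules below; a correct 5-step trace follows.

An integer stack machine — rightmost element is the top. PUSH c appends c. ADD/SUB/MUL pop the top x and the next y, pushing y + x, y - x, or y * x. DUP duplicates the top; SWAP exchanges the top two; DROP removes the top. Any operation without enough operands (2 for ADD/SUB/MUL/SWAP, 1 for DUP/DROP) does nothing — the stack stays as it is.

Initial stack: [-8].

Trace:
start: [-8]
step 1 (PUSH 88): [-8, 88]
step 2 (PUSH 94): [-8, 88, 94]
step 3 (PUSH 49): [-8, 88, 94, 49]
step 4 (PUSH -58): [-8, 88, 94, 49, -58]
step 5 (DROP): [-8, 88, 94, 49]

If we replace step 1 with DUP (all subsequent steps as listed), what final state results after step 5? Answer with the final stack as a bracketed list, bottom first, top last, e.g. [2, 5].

(re-executing from step 1 with the substitution; state before step 1: [-8])
step 1 (DUP): [-8, -8]
step 2 (PUSH 94): [-8, -8, 94]
step 3 (PUSH 49): [-8, -8, 94, 49]
step 4 (PUSH -58): [-8, -8, 94, 49, -58]
step 5 (DROP): [-8, -8, 94, 49]

[-8, -8, 94, 49]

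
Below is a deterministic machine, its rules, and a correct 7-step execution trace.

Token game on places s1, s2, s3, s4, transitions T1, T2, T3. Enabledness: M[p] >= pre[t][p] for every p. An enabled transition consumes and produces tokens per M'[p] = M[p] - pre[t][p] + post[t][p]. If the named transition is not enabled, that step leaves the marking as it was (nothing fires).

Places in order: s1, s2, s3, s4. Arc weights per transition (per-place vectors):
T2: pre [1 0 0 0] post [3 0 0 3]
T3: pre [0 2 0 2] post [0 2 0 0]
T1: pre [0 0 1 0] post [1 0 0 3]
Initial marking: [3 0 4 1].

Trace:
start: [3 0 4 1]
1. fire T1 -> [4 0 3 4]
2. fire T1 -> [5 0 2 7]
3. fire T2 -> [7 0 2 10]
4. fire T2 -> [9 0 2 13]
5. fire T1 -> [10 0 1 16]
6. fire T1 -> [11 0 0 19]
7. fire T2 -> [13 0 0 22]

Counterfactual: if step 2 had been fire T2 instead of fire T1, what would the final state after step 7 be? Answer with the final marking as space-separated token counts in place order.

14 0 1 22

(re-executing from step 2 with the substitution; state before step 2: [4 0 3 4])
2. fire T2 -> [6 0 3 7]
3. fire T2 -> [8 0 3 10]
4. fire T2 -> [10 0 3 13]
5. fire T1 -> [11 0 2 16]
6. fire T1 -> [12 0 1 19]
7. fire T2 -> [14 0 1 22]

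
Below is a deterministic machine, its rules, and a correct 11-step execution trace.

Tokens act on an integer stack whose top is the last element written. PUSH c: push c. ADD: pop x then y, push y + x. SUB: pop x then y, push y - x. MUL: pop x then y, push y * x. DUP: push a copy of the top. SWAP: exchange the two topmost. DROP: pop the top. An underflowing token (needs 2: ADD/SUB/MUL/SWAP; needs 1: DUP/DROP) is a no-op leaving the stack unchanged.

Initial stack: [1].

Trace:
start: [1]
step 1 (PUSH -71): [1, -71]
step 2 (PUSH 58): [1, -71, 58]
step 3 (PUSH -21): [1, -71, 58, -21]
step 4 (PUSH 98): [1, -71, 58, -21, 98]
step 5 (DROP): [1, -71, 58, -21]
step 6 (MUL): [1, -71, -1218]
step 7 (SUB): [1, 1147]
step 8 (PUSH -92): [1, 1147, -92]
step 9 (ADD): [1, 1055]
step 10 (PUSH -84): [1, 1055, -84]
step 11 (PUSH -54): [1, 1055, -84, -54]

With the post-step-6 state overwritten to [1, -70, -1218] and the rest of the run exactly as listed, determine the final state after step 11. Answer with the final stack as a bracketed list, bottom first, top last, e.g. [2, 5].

[1, 1056, -84, -54]

state after step 6 := [1, -70, -1218]
step 7 (SUB): [1, 1148]
step 8 (PUSH -92): [1, 1148, -92]
step 9 (ADD): [1, 1056]
step 10 (PUSH -84): [1, 1056, -84]
step 11 (PUSH -54): [1, 1056, -84, -54]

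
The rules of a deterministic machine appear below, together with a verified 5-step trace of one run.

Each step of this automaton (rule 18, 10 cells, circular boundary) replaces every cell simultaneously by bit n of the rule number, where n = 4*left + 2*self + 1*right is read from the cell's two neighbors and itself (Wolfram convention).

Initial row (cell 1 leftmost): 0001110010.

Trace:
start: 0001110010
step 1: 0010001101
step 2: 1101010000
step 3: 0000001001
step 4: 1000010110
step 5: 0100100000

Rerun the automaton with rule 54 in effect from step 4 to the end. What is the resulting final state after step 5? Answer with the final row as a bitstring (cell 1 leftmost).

0100100000

(re-executing steps 4..5 under rule 54; state before step 4: 0000001001)
step 4: 1000011111
step 5: 0100100000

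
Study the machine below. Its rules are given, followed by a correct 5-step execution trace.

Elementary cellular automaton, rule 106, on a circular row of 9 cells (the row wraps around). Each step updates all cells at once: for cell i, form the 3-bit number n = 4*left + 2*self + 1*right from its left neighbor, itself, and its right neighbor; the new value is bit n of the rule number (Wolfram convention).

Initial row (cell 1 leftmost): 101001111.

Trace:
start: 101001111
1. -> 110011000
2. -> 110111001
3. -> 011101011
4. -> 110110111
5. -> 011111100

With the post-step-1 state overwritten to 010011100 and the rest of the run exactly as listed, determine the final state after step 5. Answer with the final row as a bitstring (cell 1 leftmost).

state after step 1 := 010011100
2. -> 100110100
3. -> 001111001
4. -> 011001010
5. -> 111010100

111010100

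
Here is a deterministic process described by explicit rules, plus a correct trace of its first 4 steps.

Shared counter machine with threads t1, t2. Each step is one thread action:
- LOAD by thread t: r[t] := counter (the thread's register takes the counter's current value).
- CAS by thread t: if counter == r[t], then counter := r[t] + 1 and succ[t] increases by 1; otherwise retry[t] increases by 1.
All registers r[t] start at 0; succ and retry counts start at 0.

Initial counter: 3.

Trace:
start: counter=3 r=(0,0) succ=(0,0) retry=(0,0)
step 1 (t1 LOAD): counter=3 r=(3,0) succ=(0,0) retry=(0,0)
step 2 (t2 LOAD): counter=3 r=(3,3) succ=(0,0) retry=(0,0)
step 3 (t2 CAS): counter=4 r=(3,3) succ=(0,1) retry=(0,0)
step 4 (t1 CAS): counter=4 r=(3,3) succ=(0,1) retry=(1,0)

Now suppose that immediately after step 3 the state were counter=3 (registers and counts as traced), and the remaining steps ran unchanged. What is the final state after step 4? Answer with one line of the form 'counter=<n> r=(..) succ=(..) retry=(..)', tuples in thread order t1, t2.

counter=4 r=(3,3) succ=(1,1) retry=(0,0)

state after step 3 := counter=3 r=(3,3) succ=(0,1) retry=(0,0)
step 4 (t1 CAS): counter=4 r=(3,3) succ=(1,1) retry=(0,0)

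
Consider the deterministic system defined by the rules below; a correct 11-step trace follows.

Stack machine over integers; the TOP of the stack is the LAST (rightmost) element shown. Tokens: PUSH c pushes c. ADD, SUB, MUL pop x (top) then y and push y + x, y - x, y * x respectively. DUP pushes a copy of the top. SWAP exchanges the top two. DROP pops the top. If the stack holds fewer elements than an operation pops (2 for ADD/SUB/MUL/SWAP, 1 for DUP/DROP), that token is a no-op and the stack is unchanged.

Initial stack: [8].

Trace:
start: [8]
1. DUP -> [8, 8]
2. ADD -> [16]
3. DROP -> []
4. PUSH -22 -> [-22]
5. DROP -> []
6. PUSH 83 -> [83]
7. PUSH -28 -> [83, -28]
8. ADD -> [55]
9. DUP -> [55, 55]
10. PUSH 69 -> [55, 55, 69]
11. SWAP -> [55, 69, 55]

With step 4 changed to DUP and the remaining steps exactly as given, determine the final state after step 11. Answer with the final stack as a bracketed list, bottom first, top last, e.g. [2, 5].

[55, 69, 55]

(re-executing from step 4 with the substitution; state before step 4: [])
4. DUP -> []
5. DROP -> []
6. PUSH 83 -> [83]
7. PUSH -28 -> [83, -28]
8. ADD -> [55]
9. DUP -> [55, 55]
10. PUSH 69 -> [55, 55, 69]
11. SWAP -> [55, 69, 55]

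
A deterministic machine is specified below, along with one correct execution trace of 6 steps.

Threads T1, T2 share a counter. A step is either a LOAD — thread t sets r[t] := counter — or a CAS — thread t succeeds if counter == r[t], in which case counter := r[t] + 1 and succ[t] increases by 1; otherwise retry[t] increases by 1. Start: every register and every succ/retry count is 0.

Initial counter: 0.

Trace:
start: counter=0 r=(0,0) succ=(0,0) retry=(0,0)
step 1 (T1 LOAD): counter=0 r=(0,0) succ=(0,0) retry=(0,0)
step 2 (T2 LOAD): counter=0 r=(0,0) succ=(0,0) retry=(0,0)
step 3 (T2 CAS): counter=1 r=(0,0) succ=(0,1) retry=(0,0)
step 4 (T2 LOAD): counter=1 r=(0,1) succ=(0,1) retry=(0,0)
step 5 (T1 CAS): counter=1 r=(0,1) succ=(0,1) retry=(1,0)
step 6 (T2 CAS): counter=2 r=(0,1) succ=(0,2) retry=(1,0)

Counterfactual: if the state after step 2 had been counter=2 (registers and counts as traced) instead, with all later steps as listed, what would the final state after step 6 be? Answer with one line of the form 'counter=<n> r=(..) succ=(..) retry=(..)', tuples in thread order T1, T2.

state after step 2 := counter=2 r=(0,0) succ=(0,0) retry=(0,0)
step 3 (T2 CAS): counter=2 r=(0,0) succ=(0,0) retry=(0,1)
step 4 (T2 LOAD): counter=2 r=(0,2) succ=(0,0) retry=(0,1)
step 5 (T1 CAS): counter=2 r=(0,2) succ=(0,0) retry=(1,1)
step 6 (T2 CAS): counter=3 r=(0,2) succ=(0,1) retry=(1,1)

counter=3 r=(0,2) succ=(0,1) retry=(1,1)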